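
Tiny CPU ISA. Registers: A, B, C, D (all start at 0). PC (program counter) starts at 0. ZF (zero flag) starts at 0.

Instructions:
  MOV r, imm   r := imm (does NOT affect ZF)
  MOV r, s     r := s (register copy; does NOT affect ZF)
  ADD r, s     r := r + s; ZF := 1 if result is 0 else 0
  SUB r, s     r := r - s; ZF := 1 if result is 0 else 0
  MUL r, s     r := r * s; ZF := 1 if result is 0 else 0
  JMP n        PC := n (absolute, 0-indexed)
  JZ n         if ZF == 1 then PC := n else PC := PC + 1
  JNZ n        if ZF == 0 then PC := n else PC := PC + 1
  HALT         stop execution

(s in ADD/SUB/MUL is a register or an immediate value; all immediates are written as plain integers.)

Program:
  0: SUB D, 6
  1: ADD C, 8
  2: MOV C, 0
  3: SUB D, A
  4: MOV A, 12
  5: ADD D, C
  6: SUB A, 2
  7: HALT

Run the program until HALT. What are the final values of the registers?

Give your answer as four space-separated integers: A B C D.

Step 1: PC=0 exec 'SUB D, 6'. After: A=0 B=0 C=0 D=-6 ZF=0 PC=1
Step 2: PC=1 exec 'ADD C, 8'. After: A=0 B=0 C=8 D=-6 ZF=0 PC=2
Step 3: PC=2 exec 'MOV C, 0'. After: A=0 B=0 C=0 D=-6 ZF=0 PC=3
Step 4: PC=3 exec 'SUB D, A'. After: A=0 B=0 C=0 D=-6 ZF=0 PC=4
Step 5: PC=4 exec 'MOV A, 12'. After: A=12 B=0 C=0 D=-6 ZF=0 PC=5
Step 6: PC=5 exec 'ADD D, C'. After: A=12 B=0 C=0 D=-6 ZF=0 PC=6
Step 7: PC=6 exec 'SUB A, 2'. After: A=10 B=0 C=0 D=-6 ZF=0 PC=7
Step 8: PC=7 exec 'HALT'. After: A=10 B=0 C=0 D=-6 ZF=0 PC=7 HALTED

Answer: 10 0 0 -6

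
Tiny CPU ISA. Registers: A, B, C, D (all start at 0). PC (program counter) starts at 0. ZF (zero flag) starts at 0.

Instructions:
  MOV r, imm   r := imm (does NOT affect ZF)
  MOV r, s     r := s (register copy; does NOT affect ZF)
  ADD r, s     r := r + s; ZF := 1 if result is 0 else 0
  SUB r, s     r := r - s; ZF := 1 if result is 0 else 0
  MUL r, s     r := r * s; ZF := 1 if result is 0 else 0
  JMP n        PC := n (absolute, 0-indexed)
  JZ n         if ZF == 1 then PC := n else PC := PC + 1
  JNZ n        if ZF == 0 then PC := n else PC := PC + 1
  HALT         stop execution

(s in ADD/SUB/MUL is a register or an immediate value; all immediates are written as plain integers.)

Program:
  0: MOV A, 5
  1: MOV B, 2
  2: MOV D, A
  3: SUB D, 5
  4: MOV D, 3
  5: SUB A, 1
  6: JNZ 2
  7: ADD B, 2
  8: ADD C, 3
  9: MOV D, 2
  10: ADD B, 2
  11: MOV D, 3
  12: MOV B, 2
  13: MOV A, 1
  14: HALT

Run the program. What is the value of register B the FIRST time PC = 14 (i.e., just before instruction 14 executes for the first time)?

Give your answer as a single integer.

Step 1: PC=0 exec 'MOV A, 5'. After: A=5 B=0 C=0 D=0 ZF=0 PC=1
Step 2: PC=1 exec 'MOV B, 2'. After: A=5 B=2 C=0 D=0 ZF=0 PC=2
Step 3: PC=2 exec 'MOV D, A'. After: A=5 B=2 C=0 D=5 ZF=0 PC=3
Step 4: PC=3 exec 'SUB D, 5'. After: A=5 B=2 C=0 D=0 ZF=1 PC=4
Step 5: PC=4 exec 'MOV D, 3'. After: A=5 B=2 C=0 D=3 ZF=1 PC=5
Step 6: PC=5 exec 'SUB A, 1'. After: A=4 B=2 C=0 D=3 ZF=0 PC=6
Step 7: PC=6 exec 'JNZ 2'. After: A=4 B=2 C=0 D=3 ZF=0 PC=2
Step 8: PC=2 exec 'MOV D, A'. After: A=4 B=2 C=0 D=4 ZF=0 PC=3
Step 9: PC=3 exec 'SUB D, 5'. After: A=4 B=2 C=0 D=-1 ZF=0 PC=4
Step 10: PC=4 exec 'MOV D, 3'. After: A=4 B=2 C=0 D=3 ZF=0 PC=5
Step 11: PC=5 exec 'SUB A, 1'. After: A=3 B=2 C=0 D=3 ZF=0 PC=6
Step 12: PC=6 exec 'JNZ 2'. After: A=3 B=2 C=0 D=3 ZF=0 PC=2
Step 13: PC=2 exec 'MOV D, A'. After: A=3 B=2 C=0 D=3 ZF=0 PC=3
Step 14: PC=3 exec 'SUB D, 5'. After: A=3 B=2 C=0 D=-2 ZF=0 PC=4
Step 15: PC=4 exec 'MOV D, 3'. After: A=3 B=2 C=0 D=3 ZF=0 PC=5
Step 16: PC=5 exec 'SUB A, 1'. After: A=2 B=2 C=0 D=3 ZF=0 PC=6
Step 17: PC=6 exec 'JNZ 2'. After: A=2 B=2 C=0 D=3 ZF=0 PC=2
Step 18: PC=2 exec 'MOV D, A'. After: A=2 B=2 C=0 D=2 ZF=0 PC=3
Step 19: PC=3 exec 'SUB D, 5'. After: A=2 B=2 C=0 D=-3 ZF=0 PC=4
Step 20: PC=4 exec 'MOV D, 3'. After: A=2 B=2 C=0 D=3 ZF=0 PC=5
Step 21: PC=5 exec 'SUB A, 1'. After: A=1 B=2 C=0 D=3 ZF=0 PC=6
Step 22: PC=6 exec 'JNZ 2'. After: A=1 B=2 C=0 D=3 ZF=0 PC=2
Step 23: PC=2 exec 'MOV D, A'. After: A=1 B=2 C=0 D=1 ZF=0 PC=3
Step 24: PC=3 exec 'SUB D, 5'. After: A=1 B=2 C=0 D=-4 ZF=0 PC=4
Step 25: PC=4 exec 'MOV D, 3'. After: A=1 B=2 C=0 D=3 ZF=0 PC=5
Step 26: PC=5 exec 'SUB A, 1'. After: A=0 B=2 C=0 D=3 ZF=1 PC=6
Step 27: PC=6 exec 'JNZ 2'. After: A=0 B=2 C=0 D=3 ZF=1 PC=7
Step 28: PC=7 exec 'ADD B, 2'. After: A=0 B=4 C=0 D=3 ZF=0 PC=8
Step 29: PC=8 exec 'ADD C, 3'. After: A=0 B=4 C=3 D=3 ZF=0 PC=9
Step 30: PC=9 exec 'MOV D, 2'. After: A=0 B=4 C=3 D=2 ZF=0 PC=10
Step 31: PC=10 exec 'ADD B, 2'. After: A=0 B=6 C=3 D=2 ZF=0 PC=11
Step 32: PC=11 exec 'MOV D, 3'. After: A=0 B=6 C=3 D=3 ZF=0 PC=12
Step 33: PC=12 exec 'MOV B, 2'. After: A=0 B=2 C=3 D=3 ZF=0 PC=13
Step 34: PC=13 exec 'MOV A, 1'. After: A=1 B=2 C=3 D=3 ZF=0 PC=14
First time PC=14: B=2

2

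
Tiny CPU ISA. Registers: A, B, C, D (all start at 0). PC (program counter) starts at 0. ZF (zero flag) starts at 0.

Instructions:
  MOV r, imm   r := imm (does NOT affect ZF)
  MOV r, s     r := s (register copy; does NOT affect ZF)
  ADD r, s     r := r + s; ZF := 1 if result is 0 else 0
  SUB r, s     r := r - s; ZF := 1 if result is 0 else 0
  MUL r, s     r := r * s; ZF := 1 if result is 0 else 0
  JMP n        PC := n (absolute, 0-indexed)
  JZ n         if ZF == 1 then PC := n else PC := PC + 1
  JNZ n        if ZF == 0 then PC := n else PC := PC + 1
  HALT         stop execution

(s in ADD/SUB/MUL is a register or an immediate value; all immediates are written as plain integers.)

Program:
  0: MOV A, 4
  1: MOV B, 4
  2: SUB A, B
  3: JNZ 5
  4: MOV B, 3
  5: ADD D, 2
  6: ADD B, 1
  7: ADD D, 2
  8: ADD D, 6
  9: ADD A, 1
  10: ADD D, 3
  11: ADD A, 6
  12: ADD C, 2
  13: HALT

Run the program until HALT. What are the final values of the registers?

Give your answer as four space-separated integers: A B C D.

Step 1: PC=0 exec 'MOV A, 4'. After: A=4 B=0 C=0 D=0 ZF=0 PC=1
Step 2: PC=1 exec 'MOV B, 4'. After: A=4 B=4 C=0 D=0 ZF=0 PC=2
Step 3: PC=2 exec 'SUB A, B'. After: A=0 B=4 C=0 D=0 ZF=1 PC=3
Step 4: PC=3 exec 'JNZ 5'. After: A=0 B=4 C=0 D=0 ZF=1 PC=4
Step 5: PC=4 exec 'MOV B, 3'. After: A=0 B=3 C=0 D=0 ZF=1 PC=5
Step 6: PC=5 exec 'ADD D, 2'. After: A=0 B=3 C=0 D=2 ZF=0 PC=6
Step 7: PC=6 exec 'ADD B, 1'. After: A=0 B=4 C=0 D=2 ZF=0 PC=7
Step 8: PC=7 exec 'ADD D, 2'. After: A=0 B=4 C=0 D=4 ZF=0 PC=8
Step 9: PC=8 exec 'ADD D, 6'. After: A=0 B=4 C=0 D=10 ZF=0 PC=9
Step 10: PC=9 exec 'ADD A, 1'. After: A=1 B=4 C=0 D=10 ZF=0 PC=10
Step 11: PC=10 exec 'ADD D, 3'. After: A=1 B=4 C=0 D=13 ZF=0 PC=11
Step 12: PC=11 exec 'ADD A, 6'. After: A=7 B=4 C=0 D=13 ZF=0 PC=12
Step 13: PC=12 exec 'ADD C, 2'. After: A=7 B=4 C=2 D=13 ZF=0 PC=13
Step 14: PC=13 exec 'HALT'. After: A=7 B=4 C=2 D=13 ZF=0 PC=13 HALTED

Answer: 7 4 2 13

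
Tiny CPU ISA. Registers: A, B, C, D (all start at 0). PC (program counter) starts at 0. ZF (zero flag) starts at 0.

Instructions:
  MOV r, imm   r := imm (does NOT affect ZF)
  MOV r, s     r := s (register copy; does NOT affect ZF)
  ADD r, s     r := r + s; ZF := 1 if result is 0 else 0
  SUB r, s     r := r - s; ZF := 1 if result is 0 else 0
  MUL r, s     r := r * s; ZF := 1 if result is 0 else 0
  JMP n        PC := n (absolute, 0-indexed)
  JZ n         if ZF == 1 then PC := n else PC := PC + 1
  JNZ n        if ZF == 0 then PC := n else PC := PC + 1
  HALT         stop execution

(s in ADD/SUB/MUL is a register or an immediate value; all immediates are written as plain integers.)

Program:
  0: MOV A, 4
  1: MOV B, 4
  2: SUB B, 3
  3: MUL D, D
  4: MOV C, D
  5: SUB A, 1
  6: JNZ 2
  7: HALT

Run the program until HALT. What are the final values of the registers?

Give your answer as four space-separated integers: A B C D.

Step 1: PC=0 exec 'MOV A, 4'. After: A=4 B=0 C=0 D=0 ZF=0 PC=1
Step 2: PC=1 exec 'MOV B, 4'. After: A=4 B=4 C=0 D=0 ZF=0 PC=2
Step 3: PC=2 exec 'SUB B, 3'. After: A=4 B=1 C=0 D=0 ZF=0 PC=3
Step 4: PC=3 exec 'MUL D, D'. After: A=4 B=1 C=0 D=0 ZF=1 PC=4
Step 5: PC=4 exec 'MOV C, D'. After: A=4 B=1 C=0 D=0 ZF=1 PC=5
Step 6: PC=5 exec 'SUB A, 1'. After: A=3 B=1 C=0 D=0 ZF=0 PC=6
Step 7: PC=6 exec 'JNZ 2'. After: A=3 B=1 C=0 D=0 ZF=0 PC=2
Step 8: PC=2 exec 'SUB B, 3'. After: A=3 B=-2 C=0 D=0 ZF=0 PC=3
Step 9: PC=3 exec 'MUL D, D'. After: A=3 B=-2 C=0 D=0 ZF=1 PC=4
Step 10: PC=4 exec 'MOV C, D'. After: A=3 B=-2 C=0 D=0 ZF=1 PC=5
Step 11: PC=5 exec 'SUB A, 1'. After: A=2 B=-2 C=0 D=0 ZF=0 PC=6
Step 12: PC=6 exec 'JNZ 2'. After: A=2 B=-2 C=0 D=0 ZF=0 PC=2
Step 13: PC=2 exec 'SUB B, 3'. After: A=2 B=-5 C=0 D=0 ZF=0 PC=3
Step 14: PC=3 exec 'MUL D, D'. After: A=2 B=-5 C=0 D=0 ZF=1 PC=4
Step 15: PC=4 exec 'MOV C, D'. After: A=2 B=-5 C=0 D=0 ZF=1 PC=5
Step 16: PC=5 exec 'SUB A, 1'. After: A=1 B=-5 C=0 D=0 ZF=0 PC=6
Step 17: PC=6 exec 'JNZ 2'. After: A=1 B=-5 C=0 D=0 ZF=0 PC=2
Step 18: PC=2 exec 'SUB B, 3'. After: A=1 B=-8 C=0 D=0 ZF=0 PC=3
Step 19: PC=3 exec 'MUL D, D'. After: A=1 B=-8 C=0 D=0 ZF=1 PC=4
Step 20: PC=4 exec 'MOV C, D'. After: A=1 B=-8 C=0 D=0 ZF=1 PC=5
Step 21: PC=5 exec 'SUB A, 1'. After: A=0 B=-8 C=0 D=0 ZF=1 PC=6
Step 22: PC=6 exec 'JNZ 2'. After: A=0 B=-8 C=0 D=0 ZF=1 PC=7
Step 23: PC=7 exec 'HALT'. After: A=0 B=-8 C=0 D=0 ZF=1 PC=7 HALTED

Answer: 0 -8 0 0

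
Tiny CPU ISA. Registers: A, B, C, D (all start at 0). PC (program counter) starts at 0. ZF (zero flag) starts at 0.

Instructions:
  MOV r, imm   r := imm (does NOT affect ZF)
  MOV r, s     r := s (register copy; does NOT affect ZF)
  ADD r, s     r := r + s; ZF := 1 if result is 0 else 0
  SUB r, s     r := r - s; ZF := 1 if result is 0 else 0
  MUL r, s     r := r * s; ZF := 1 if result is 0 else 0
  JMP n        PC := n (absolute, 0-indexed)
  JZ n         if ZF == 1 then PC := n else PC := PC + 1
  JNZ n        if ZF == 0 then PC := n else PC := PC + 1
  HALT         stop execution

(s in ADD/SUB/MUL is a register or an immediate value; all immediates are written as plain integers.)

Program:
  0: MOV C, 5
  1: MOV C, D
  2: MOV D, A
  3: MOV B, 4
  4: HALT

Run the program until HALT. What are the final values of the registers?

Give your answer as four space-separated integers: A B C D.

Step 1: PC=0 exec 'MOV C, 5'. After: A=0 B=0 C=5 D=0 ZF=0 PC=1
Step 2: PC=1 exec 'MOV C, D'. After: A=0 B=0 C=0 D=0 ZF=0 PC=2
Step 3: PC=2 exec 'MOV D, A'. After: A=0 B=0 C=0 D=0 ZF=0 PC=3
Step 4: PC=3 exec 'MOV B, 4'. After: A=0 B=4 C=0 D=0 ZF=0 PC=4
Step 5: PC=4 exec 'HALT'. After: A=0 B=4 C=0 D=0 ZF=0 PC=4 HALTED

Answer: 0 4 0 0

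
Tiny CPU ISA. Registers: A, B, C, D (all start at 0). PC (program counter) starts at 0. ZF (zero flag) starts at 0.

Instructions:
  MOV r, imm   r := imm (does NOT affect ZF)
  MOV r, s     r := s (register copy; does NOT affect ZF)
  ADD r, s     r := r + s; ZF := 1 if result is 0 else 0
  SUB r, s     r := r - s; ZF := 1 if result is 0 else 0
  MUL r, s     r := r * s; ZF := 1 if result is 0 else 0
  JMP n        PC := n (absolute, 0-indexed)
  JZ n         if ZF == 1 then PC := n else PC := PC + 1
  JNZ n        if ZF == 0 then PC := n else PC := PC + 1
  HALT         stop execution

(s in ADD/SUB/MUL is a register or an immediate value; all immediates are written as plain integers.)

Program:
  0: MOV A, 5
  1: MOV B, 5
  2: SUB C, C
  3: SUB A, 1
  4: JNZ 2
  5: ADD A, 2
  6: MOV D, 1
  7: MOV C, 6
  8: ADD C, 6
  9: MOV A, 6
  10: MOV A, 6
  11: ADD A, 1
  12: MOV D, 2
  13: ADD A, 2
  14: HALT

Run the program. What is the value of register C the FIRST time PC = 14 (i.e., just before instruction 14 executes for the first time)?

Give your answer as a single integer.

Step 1: PC=0 exec 'MOV A, 5'. After: A=5 B=0 C=0 D=0 ZF=0 PC=1
Step 2: PC=1 exec 'MOV B, 5'. After: A=5 B=5 C=0 D=0 ZF=0 PC=2
Step 3: PC=2 exec 'SUB C, C'. After: A=5 B=5 C=0 D=0 ZF=1 PC=3
Step 4: PC=3 exec 'SUB A, 1'. After: A=4 B=5 C=0 D=0 ZF=0 PC=4
Step 5: PC=4 exec 'JNZ 2'. After: A=4 B=5 C=0 D=0 ZF=0 PC=2
Step 6: PC=2 exec 'SUB C, C'. After: A=4 B=5 C=0 D=0 ZF=1 PC=3
Step 7: PC=3 exec 'SUB A, 1'. After: A=3 B=5 C=0 D=0 ZF=0 PC=4
Step 8: PC=4 exec 'JNZ 2'. After: A=3 B=5 C=0 D=0 ZF=0 PC=2
Step 9: PC=2 exec 'SUB C, C'. After: A=3 B=5 C=0 D=0 ZF=1 PC=3
Step 10: PC=3 exec 'SUB A, 1'. After: A=2 B=5 C=0 D=0 ZF=0 PC=4
Step 11: PC=4 exec 'JNZ 2'. After: A=2 B=5 C=0 D=0 ZF=0 PC=2
Step 12: PC=2 exec 'SUB C, C'. After: A=2 B=5 C=0 D=0 ZF=1 PC=3
Step 13: PC=3 exec 'SUB A, 1'. After: A=1 B=5 C=0 D=0 ZF=0 PC=4
Step 14: PC=4 exec 'JNZ 2'. After: A=1 B=5 C=0 D=0 ZF=0 PC=2
Step 15: PC=2 exec 'SUB C, C'. After: A=1 B=5 C=0 D=0 ZF=1 PC=3
Step 16: PC=3 exec 'SUB A, 1'. After: A=0 B=5 C=0 D=0 ZF=1 PC=4
Step 17: PC=4 exec 'JNZ 2'. After: A=0 B=5 C=0 D=0 ZF=1 PC=5
Step 18: PC=5 exec 'ADD A, 2'. After: A=2 B=5 C=0 D=0 ZF=0 PC=6
Step 19: PC=6 exec 'MOV D, 1'. After: A=2 B=5 C=0 D=1 ZF=0 PC=7
Step 20: PC=7 exec 'MOV C, 6'. After: A=2 B=5 C=6 D=1 ZF=0 PC=8
Step 21: PC=8 exec 'ADD C, 6'. After: A=2 B=5 C=12 D=1 ZF=0 PC=9
Step 22: PC=9 exec 'MOV A, 6'. After: A=6 B=5 C=12 D=1 ZF=0 PC=10
Step 23: PC=10 exec 'MOV A, 6'. After: A=6 B=5 C=12 D=1 ZF=0 PC=11
Step 24: PC=11 exec 'ADD A, 1'. After: A=7 B=5 C=12 D=1 ZF=0 PC=12
Step 25: PC=12 exec 'MOV D, 2'. After: A=7 B=5 C=12 D=2 ZF=0 PC=13
Step 26: PC=13 exec 'ADD A, 2'. After: A=9 B=5 C=12 D=2 ZF=0 PC=14
First time PC=14: C=12

12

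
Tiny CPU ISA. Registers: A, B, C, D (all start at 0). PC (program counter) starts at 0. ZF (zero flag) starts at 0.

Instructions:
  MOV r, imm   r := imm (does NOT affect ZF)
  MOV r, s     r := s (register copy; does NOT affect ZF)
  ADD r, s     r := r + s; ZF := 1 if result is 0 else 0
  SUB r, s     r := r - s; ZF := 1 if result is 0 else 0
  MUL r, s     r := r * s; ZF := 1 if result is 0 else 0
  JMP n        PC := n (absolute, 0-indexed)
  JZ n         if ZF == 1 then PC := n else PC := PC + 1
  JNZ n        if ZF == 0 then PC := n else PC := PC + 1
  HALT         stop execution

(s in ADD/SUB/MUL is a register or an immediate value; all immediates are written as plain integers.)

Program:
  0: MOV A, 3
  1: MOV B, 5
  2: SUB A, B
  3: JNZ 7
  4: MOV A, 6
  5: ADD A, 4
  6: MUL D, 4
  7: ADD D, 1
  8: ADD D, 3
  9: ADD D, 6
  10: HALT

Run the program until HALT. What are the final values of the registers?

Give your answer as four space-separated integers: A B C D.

Answer: -2 5 0 10

Derivation:
Step 1: PC=0 exec 'MOV A, 3'. After: A=3 B=0 C=0 D=0 ZF=0 PC=1
Step 2: PC=1 exec 'MOV B, 5'. After: A=3 B=5 C=0 D=0 ZF=0 PC=2
Step 3: PC=2 exec 'SUB A, B'. After: A=-2 B=5 C=0 D=0 ZF=0 PC=3
Step 4: PC=3 exec 'JNZ 7'. After: A=-2 B=5 C=0 D=0 ZF=0 PC=7
Step 5: PC=7 exec 'ADD D, 1'. After: A=-2 B=5 C=0 D=1 ZF=0 PC=8
Step 6: PC=8 exec 'ADD D, 3'. After: A=-2 B=5 C=0 D=4 ZF=0 PC=9
Step 7: PC=9 exec 'ADD D, 6'. After: A=-2 B=5 C=0 D=10 ZF=0 PC=10
Step 8: PC=10 exec 'HALT'. After: A=-2 B=5 C=0 D=10 ZF=0 PC=10 HALTED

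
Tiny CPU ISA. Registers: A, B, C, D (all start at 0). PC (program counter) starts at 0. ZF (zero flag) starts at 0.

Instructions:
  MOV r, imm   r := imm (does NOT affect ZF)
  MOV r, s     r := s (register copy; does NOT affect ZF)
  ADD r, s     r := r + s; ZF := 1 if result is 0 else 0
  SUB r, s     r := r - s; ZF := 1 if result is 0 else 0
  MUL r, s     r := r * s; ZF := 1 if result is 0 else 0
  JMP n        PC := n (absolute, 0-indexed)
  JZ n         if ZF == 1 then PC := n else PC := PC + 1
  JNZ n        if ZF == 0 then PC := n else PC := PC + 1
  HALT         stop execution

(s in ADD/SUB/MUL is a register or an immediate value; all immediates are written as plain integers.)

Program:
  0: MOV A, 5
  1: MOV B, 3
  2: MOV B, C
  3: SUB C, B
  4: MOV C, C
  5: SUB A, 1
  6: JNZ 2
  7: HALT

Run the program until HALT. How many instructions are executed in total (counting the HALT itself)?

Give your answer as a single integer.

Step 1: PC=0 exec 'MOV A, 5'. After: A=5 B=0 C=0 D=0 ZF=0 PC=1
Step 2: PC=1 exec 'MOV B, 3'. After: A=5 B=3 C=0 D=0 ZF=0 PC=2
Step 3: PC=2 exec 'MOV B, C'. After: A=5 B=0 C=0 D=0 ZF=0 PC=3
Step 4: PC=3 exec 'SUB C, B'. After: A=5 B=0 C=0 D=0 ZF=1 PC=4
Step 5: PC=4 exec 'MOV C, C'. After: A=5 B=0 C=0 D=0 ZF=1 PC=5
Step 6: PC=5 exec 'SUB A, 1'. After: A=4 B=0 C=0 D=0 ZF=0 PC=6
Step 7: PC=6 exec 'JNZ 2'. After: A=4 B=0 C=0 D=0 ZF=0 PC=2
Step 8: PC=2 exec 'MOV B, C'. After: A=4 B=0 C=0 D=0 ZF=0 PC=3
Step 9: PC=3 exec 'SUB C, B'. After: A=4 B=0 C=0 D=0 ZF=1 PC=4
Step 10: PC=4 exec 'MOV C, C'. After: A=4 B=0 C=0 D=0 ZF=1 PC=5
Step 11: PC=5 exec 'SUB A, 1'. After: A=3 B=0 C=0 D=0 ZF=0 PC=6
Step 12: PC=6 exec 'JNZ 2'. After: A=3 B=0 C=0 D=0 ZF=0 PC=2
Step 13: PC=2 exec 'MOV B, C'. After: A=3 B=0 C=0 D=0 ZF=0 PC=3
Step 14: PC=3 exec 'SUB C, B'. After: A=3 B=0 C=0 D=0 ZF=1 PC=4
Step 15: PC=4 exec 'MOV C, C'. After: A=3 B=0 C=0 D=0 ZF=1 PC=5
Step 16: PC=5 exec 'SUB A, 1'. After: A=2 B=0 C=0 D=0 ZF=0 PC=6
Step 17: PC=6 exec 'JNZ 2'. After: A=2 B=0 C=0 D=0 ZF=0 PC=2
Step 18: PC=2 exec 'MOV B, C'. After: A=2 B=0 C=0 D=0 ZF=0 PC=3
Step 19: PC=3 exec 'SUB C, B'. After: A=2 B=0 C=0 D=0 ZF=1 PC=4
Step 20: PC=4 exec 'MOV C, C'. After: A=2 B=0 C=0 D=0 ZF=1 PC=5
Step 21: PC=5 exec 'SUB A, 1'. After: A=1 B=0 C=0 D=0 ZF=0 PC=6
Step 22: PC=6 exec 'JNZ 2'. After: A=1 B=0 C=0 D=0 ZF=0 PC=2
Step 23: PC=2 exec 'MOV B, C'. After: A=1 B=0 C=0 D=0 ZF=0 PC=3
Step 24: PC=3 exec 'SUB C, B'. After: A=1 B=0 C=0 D=0 ZF=1 PC=4
Step 25: PC=4 exec 'MOV C, C'. After: A=1 B=0 C=0 D=0 ZF=1 PC=5
Step 26: PC=5 exec 'SUB A, 1'. After: A=0 B=0 C=0 D=0 ZF=1 PC=6
Step 27: PC=6 exec 'JNZ 2'. After: A=0 B=0 C=0 D=0 ZF=1 PC=7
Step 28: PC=7 exec 'HALT'. After: A=0 B=0 C=0 D=0 ZF=1 PC=7 HALTED
Total instructions executed: 28

Answer: 28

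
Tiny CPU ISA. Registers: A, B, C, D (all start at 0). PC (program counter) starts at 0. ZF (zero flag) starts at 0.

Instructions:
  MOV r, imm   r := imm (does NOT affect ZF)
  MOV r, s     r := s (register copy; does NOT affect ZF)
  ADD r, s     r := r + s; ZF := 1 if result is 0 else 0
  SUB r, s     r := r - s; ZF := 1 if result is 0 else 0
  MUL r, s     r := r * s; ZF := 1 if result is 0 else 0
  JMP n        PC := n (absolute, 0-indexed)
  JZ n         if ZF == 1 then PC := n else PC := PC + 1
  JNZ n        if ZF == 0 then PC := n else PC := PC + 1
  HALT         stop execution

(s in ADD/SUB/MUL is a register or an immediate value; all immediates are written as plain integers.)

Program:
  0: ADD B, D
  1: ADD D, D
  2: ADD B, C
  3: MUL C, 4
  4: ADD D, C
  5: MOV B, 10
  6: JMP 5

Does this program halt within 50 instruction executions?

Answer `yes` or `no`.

Answer: no

Derivation:
Step 1: PC=0 exec 'ADD B, D'. After: A=0 B=0 C=0 D=0 ZF=1 PC=1
Step 2: PC=1 exec 'ADD D, D'. After: A=0 B=0 C=0 D=0 ZF=1 PC=2
Step 3: PC=2 exec 'ADD B, C'. After: A=0 B=0 C=0 D=0 ZF=1 PC=3
Step 4: PC=3 exec 'MUL C, 4'. After: A=0 B=0 C=0 D=0 ZF=1 PC=4
Step 5: PC=4 exec 'ADD D, C'. After: A=0 B=0 C=0 D=0 ZF=1 PC=5
Step 6: PC=5 exec 'MOV B, 10'. After: A=0 B=10 C=0 D=0 ZF=1 PC=6
Step 7: PC=6 exec 'JMP 5'. After: A=0 B=10 C=0 D=0 ZF=1 PC=5
Step 8: PC=5 exec 'MOV B, 10'. After: A=0 B=10 C=0 D=0 ZF=1 PC=6
State after step 8 equals state after step 6: the program is in a cycle of length 2 and will never halt.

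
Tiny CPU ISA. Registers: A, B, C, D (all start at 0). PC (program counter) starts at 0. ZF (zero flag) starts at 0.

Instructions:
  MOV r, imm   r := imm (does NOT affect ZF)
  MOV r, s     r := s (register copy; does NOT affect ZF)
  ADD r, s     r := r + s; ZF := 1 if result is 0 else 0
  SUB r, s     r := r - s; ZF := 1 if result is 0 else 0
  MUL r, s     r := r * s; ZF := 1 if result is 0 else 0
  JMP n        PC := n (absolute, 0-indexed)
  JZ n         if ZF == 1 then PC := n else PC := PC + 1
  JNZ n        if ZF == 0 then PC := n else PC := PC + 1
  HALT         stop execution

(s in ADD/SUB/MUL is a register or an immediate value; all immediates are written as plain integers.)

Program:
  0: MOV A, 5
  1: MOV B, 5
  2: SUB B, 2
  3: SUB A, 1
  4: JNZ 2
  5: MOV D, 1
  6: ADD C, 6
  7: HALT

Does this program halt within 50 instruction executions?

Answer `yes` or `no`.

Step 1: PC=0 exec 'MOV A, 5'. After: A=5 B=0 C=0 D=0 ZF=0 PC=1
Step 2: PC=1 exec 'MOV B, 5'. After: A=5 B=5 C=0 D=0 ZF=0 PC=2
Step 3: PC=2 exec 'SUB B, 2'. After: A=5 B=3 C=0 D=0 ZF=0 PC=3
Step 4: PC=3 exec 'SUB A, 1'. After: A=4 B=3 C=0 D=0 ZF=0 PC=4
Step 5: PC=4 exec 'JNZ 2'. After: A=4 B=3 C=0 D=0 ZF=0 PC=2
Step 6: PC=2 exec 'SUB B, 2'. After: A=4 B=1 C=0 D=0 ZF=0 PC=3
Step 7: PC=3 exec 'SUB A, 1'. After: A=3 B=1 C=0 D=0 ZF=0 PC=4
Step 8: PC=4 exec 'JNZ 2'. After: A=3 B=1 C=0 D=0 ZF=0 PC=2
Step 9: PC=2 exec 'SUB B, 2'. After: A=3 B=-1 C=0 D=0 ZF=0 PC=3
Step 10: PC=3 exec 'SUB A, 1'. After: A=2 B=-1 C=0 D=0 ZF=0 PC=4
Step 11: PC=4 exec 'JNZ 2'. After: A=2 B=-1 C=0 D=0 ZF=0 PC=2
Step 12: PC=2 exec 'SUB B, 2'. After: A=2 B=-3 C=0 D=0 ZF=0 PC=3
Step 13: PC=3 exec 'SUB A, 1'. After: A=1 B=-3 C=0 D=0 ZF=0 PC=4
Step 14: PC=4 exec 'JNZ 2'. After: A=1 B=-3 C=0 D=0 ZF=0 PC=2
Step 15: PC=2 exec 'SUB B, 2'. After: A=1 B=-5 C=0 D=0 ZF=0 PC=3
Step 16: PC=3 exec 'SUB A, 1'. After: A=0 B=-5 C=0 D=0 ZF=1 PC=4
Step 17: PC=4 exec 'JNZ 2'. After: A=0 B=-5 C=0 D=0 ZF=1 PC=5
Step 18: PC=5 exec 'MOV D, 1'. After: A=0 B=-5 C=0 D=1 ZF=1 PC=6
Step 19: PC=6 exec 'ADD C, 6'. After: A=0 B=-5 C=6 D=1 ZF=0 PC=7
Step 20: PC=7 exec 'HALT'. After: A=0 B=-5 C=6 D=1 ZF=0 PC=7 HALTED

Answer: yes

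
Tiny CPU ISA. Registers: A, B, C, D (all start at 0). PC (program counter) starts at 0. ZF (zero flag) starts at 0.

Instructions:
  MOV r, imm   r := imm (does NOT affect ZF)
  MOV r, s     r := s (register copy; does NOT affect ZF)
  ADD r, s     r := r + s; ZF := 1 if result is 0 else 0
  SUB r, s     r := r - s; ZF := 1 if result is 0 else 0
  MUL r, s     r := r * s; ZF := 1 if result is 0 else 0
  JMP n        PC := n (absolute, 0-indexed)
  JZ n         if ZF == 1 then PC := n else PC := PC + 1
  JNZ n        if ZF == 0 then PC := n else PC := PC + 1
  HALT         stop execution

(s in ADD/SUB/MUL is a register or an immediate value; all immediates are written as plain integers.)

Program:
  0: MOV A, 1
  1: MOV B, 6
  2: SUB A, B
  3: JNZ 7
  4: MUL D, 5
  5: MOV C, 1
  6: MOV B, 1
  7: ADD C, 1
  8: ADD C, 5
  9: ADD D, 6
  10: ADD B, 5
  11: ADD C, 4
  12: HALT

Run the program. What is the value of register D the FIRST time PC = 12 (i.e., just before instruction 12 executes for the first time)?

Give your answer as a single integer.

Step 1: PC=0 exec 'MOV A, 1'. After: A=1 B=0 C=0 D=0 ZF=0 PC=1
Step 2: PC=1 exec 'MOV B, 6'. After: A=1 B=6 C=0 D=0 ZF=0 PC=2
Step 3: PC=2 exec 'SUB A, B'. After: A=-5 B=6 C=0 D=0 ZF=0 PC=3
Step 4: PC=3 exec 'JNZ 7'. After: A=-5 B=6 C=0 D=0 ZF=0 PC=7
Step 5: PC=7 exec 'ADD C, 1'. After: A=-5 B=6 C=1 D=0 ZF=0 PC=8
Step 6: PC=8 exec 'ADD C, 5'. After: A=-5 B=6 C=6 D=0 ZF=0 PC=9
Step 7: PC=9 exec 'ADD D, 6'. After: A=-5 B=6 C=6 D=6 ZF=0 PC=10
Step 8: PC=10 exec 'ADD B, 5'. After: A=-5 B=11 C=6 D=6 ZF=0 PC=11
Step 9: PC=11 exec 'ADD C, 4'. After: A=-5 B=11 C=10 D=6 ZF=0 PC=12
First time PC=12: D=6

6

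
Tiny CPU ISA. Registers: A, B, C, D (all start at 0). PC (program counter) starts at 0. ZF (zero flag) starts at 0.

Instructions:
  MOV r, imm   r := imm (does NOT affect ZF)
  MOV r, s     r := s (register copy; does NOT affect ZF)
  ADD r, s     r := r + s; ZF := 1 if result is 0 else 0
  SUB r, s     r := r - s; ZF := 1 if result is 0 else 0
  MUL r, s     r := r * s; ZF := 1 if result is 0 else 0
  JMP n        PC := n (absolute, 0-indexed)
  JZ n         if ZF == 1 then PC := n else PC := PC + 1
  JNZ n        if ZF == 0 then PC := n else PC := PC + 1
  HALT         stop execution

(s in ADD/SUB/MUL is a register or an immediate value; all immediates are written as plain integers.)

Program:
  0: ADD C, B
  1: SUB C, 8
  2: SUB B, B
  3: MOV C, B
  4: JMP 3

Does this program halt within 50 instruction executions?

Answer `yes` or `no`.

Answer: no

Derivation:
Step 1: PC=0 exec 'ADD C, B'. After: A=0 B=0 C=0 D=0 ZF=1 PC=1
Step 2: PC=1 exec 'SUB C, 8'. After: A=0 B=0 C=-8 D=0 ZF=0 PC=2
Step 3: PC=2 exec 'SUB B, B'. After: A=0 B=0 C=-8 D=0 ZF=1 PC=3
Step 4: PC=3 exec 'MOV C, B'. After: A=0 B=0 C=0 D=0 ZF=1 PC=4
Step 5: PC=4 exec 'JMP 3'. After: A=0 B=0 C=0 D=0 ZF=1 PC=3
Step 6: PC=3 exec 'MOV C, B'. After: A=0 B=0 C=0 D=0 ZF=1 PC=4
State after step 6 equals state after step 4: the program is in a cycle of length 2 and will never halt.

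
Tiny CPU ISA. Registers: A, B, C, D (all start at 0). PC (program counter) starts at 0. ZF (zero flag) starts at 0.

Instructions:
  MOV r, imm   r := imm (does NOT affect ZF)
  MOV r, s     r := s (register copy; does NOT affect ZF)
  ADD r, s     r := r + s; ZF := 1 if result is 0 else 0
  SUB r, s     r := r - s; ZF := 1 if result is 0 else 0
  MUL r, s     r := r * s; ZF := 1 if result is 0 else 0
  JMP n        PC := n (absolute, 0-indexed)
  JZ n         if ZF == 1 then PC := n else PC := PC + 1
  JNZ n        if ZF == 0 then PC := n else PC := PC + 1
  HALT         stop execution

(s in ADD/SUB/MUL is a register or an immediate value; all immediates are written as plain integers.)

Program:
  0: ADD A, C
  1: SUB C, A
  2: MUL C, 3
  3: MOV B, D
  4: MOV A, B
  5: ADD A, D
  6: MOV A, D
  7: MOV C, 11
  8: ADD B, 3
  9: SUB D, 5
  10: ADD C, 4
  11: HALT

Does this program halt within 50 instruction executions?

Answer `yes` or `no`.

Answer: yes

Derivation:
Step 1: PC=0 exec 'ADD A, C'. After: A=0 B=0 C=0 D=0 ZF=1 PC=1
Step 2: PC=1 exec 'SUB C, A'. After: A=0 B=0 C=0 D=0 ZF=1 PC=2
Step 3: PC=2 exec 'MUL C, 3'. After: A=0 B=0 C=0 D=0 ZF=1 PC=3
Step 4: PC=3 exec 'MOV B, D'. After: A=0 B=0 C=0 D=0 ZF=1 PC=4
Step 5: PC=4 exec 'MOV A, B'. After: A=0 B=0 C=0 D=0 ZF=1 PC=5
Step 6: PC=5 exec 'ADD A, D'. After: A=0 B=0 C=0 D=0 ZF=1 PC=6
Step 7: PC=6 exec 'MOV A, D'. After: A=0 B=0 C=0 D=0 ZF=1 PC=7
Step 8: PC=7 exec 'MOV C, 11'. After: A=0 B=0 C=11 D=0 ZF=1 PC=8
Step 9: PC=8 exec 'ADD B, 3'. After: A=0 B=3 C=11 D=0 ZF=0 PC=9
Step 10: PC=9 exec 'SUB D, 5'. After: A=0 B=3 C=11 D=-5 ZF=0 PC=10
Step 11: PC=10 exec 'ADD C, 4'. After: A=0 B=3 C=15 D=-5 ZF=0 PC=11
Step 12: PC=11 exec 'HALT'. After: A=0 B=3 C=15 D=-5 ZF=0 PC=11 HALTED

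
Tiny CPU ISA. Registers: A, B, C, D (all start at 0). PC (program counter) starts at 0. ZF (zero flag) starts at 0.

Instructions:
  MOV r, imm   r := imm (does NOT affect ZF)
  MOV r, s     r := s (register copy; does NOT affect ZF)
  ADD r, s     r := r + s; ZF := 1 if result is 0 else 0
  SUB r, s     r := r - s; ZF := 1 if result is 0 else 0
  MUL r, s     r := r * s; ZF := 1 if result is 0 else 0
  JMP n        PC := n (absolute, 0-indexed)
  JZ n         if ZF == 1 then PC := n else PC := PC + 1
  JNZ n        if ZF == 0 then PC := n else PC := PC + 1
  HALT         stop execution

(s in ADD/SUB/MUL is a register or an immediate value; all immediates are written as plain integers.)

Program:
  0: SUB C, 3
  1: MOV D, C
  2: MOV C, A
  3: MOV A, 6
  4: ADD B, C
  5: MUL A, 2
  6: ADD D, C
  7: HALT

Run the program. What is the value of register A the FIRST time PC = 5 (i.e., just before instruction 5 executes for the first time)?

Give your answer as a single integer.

Step 1: PC=0 exec 'SUB C, 3'. After: A=0 B=0 C=-3 D=0 ZF=0 PC=1
Step 2: PC=1 exec 'MOV D, C'. After: A=0 B=0 C=-3 D=-3 ZF=0 PC=2
Step 3: PC=2 exec 'MOV C, A'. After: A=0 B=0 C=0 D=-3 ZF=0 PC=3
Step 4: PC=3 exec 'MOV A, 6'. After: A=6 B=0 C=0 D=-3 ZF=0 PC=4
Step 5: PC=4 exec 'ADD B, C'. After: A=6 B=0 C=0 D=-3 ZF=1 PC=5
First time PC=5: A=6

6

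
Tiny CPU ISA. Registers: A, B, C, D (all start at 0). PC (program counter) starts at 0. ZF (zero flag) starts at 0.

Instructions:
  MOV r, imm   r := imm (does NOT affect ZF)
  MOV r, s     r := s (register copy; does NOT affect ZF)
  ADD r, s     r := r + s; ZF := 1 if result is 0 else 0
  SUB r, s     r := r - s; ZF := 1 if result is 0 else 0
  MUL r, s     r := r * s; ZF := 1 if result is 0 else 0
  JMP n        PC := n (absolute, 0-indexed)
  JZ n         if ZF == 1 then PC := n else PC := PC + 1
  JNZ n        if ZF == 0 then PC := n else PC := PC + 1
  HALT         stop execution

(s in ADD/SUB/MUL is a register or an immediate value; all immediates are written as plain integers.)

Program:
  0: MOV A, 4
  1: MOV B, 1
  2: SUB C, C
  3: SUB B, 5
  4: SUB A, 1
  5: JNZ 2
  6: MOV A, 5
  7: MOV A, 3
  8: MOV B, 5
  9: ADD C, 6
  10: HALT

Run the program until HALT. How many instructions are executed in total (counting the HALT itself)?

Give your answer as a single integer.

Step 1: PC=0 exec 'MOV A, 4'. After: A=4 B=0 C=0 D=0 ZF=0 PC=1
Step 2: PC=1 exec 'MOV B, 1'. After: A=4 B=1 C=0 D=0 ZF=0 PC=2
Step 3: PC=2 exec 'SUB C, C'. After: A=4 B=1 C=0 D=0 ZF=1 PC=3
Step 4: PC=3 exec 'SUB B, 5'. After: A=4 B=-4 C=0 D=0 ZF=0 PC=4
Step 5: PC=4 exec 'SUB A, 1'. After: A=3 B=-4 C=0 D=0 ZF=0 PC=5
Step 6: PC=5 exec 'JNZ 2'. After: A=3 B=-4 C=0 D=0 ZF=0 PC=2
Step 7: PC=2 exec 'SUB C, C'. After: A=3 B=-4 C=0 D=0 ZF=1 PC=3
Step 8: PC=3 exec 'SUB B, 5'. After: A=3 B=-9 C=0 D=0 ZF=0 PC=4
Step 9: PC=4 exec 'SUB A, 1'. After: A=2 B=-9 C=0 D=0 ZF=0 PC=5
Step 10: PC=5 exec 'JNZ 2'. After: A=2 B=-9 C=0 D=0 ZF=0 PC=2
Step 11: PC=2 exec 'SUB C, C'. After: A=2 B=-9 C=0 D=0 ZF=1 PC=3
Step 12: PC=3 exec 'SUB B, 5'. After: A=2 B=-14 C=0 D=0 ZF=0 PC=4
Step 13: PC=4 exec 'SUB A, 1'. After: A=1 B=-14 C=0 D=0 ZF=0 PC=5
Step 14: PC=5 exec 'JNZ 2'. After: A=1 B=-14 C=0 D=0 ZF=0 PC=2
Step 15: PC=2 exec 'SUB C, C'. After: A=1 B=-14 C=0 D=0 ZF=1 PC=3
Step 16: PC=3 exec 'SUB B, 5'. After: A=1 B=-19 C=0 D=0 ZF=0 PC=4
Step 17: PC=4 exec 'SUB A, 1'. After: A=0 B=-19 C=0 D=0 ZF=1 PC=5
Step 18: PC=5 exec 'JNZ 2'. After: A=0 B=-19 C=0 D=0 ZF=1 PC=6
Step 19: PC=6 exec 'MOV A, 5'. After: A=5 B=-19 C=0 D=0 ZF=1 PC=7
Step 20: PC=7 exec 'MOV A, 3'. After: A=3 B=-19 C=0 D=0 ZF=1 PC=8
Step 21: PC=8 exec 'MOV B, 5'. After: A=3 B=5 C=0 D=0 ZF=1 PC=9
Step 22: PC=9 exec 'ADD C, 6'. After: A=3 B=5 C=6 D=0 ZF=0 PC=10
Step 23: PC=10 exec 'HALT'. After: A=3 B=5 C=6 D=0 ZF=0 PC=10 HALTED
Total instructions executed: 23

Answer: 23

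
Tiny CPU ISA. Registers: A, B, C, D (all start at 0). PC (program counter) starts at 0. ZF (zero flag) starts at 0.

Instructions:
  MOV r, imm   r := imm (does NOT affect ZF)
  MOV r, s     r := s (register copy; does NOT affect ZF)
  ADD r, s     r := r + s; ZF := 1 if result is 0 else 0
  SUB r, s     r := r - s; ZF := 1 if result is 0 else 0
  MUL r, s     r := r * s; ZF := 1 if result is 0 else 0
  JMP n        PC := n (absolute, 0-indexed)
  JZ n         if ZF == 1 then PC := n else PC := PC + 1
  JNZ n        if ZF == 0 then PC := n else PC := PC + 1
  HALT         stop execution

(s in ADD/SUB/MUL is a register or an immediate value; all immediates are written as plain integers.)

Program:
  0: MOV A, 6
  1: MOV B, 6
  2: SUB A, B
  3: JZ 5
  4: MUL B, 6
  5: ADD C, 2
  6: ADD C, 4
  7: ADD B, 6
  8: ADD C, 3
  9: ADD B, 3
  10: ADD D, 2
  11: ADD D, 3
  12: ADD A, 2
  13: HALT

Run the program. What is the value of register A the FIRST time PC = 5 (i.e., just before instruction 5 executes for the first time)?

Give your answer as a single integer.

Step 1: PC=0 exec 'MOV A, 6'. After: A=6 B=0 C=0 D=0 ZF=0 PC=1
Step 2: PC=1 exec 'MOV B, 6'. After: A=6 B=6 C=0 D=0 ZF=0 PC=2
Step 3: PC=2 exec 'SUB A, B'. After: A=0 B=6 C=0 D=0 ZF=1 PC=3
Step 4: PC=3 exec 'JZ 5'. After: A=0 B=6 C=0 D=0 ZF=1 PC=5
First time PC=5: A=0

0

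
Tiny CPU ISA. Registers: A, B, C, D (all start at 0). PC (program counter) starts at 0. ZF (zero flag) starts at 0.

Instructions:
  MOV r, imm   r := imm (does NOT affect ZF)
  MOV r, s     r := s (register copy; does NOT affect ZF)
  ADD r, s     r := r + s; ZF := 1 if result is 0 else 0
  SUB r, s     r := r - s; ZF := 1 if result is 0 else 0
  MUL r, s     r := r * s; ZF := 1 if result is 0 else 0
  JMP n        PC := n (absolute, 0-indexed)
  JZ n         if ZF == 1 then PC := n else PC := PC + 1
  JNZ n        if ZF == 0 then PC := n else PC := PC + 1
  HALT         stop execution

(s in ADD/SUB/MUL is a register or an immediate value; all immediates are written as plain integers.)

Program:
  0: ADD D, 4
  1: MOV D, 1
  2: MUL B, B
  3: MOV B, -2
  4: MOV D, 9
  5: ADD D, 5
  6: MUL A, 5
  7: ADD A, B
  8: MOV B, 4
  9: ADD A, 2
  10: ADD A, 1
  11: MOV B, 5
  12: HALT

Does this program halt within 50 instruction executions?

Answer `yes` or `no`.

Answer: yes

Derivation:
Step 1: PC=0 exec 'ADD D, 4'. After: A=0 B=0 C=0 D=4 ZF=0 PC=1
Step 2: PC=1 exec 'MOV D, 1'. After: A=0 B=0 C=0 D=1 ZF=0 PC=2
Step 3: PC=2 exec 'MUL B, B'. After: A=0 B=0 C=0 D=1 ZF=1 PC=3
Step 4: PC=3 exec 'MOV B, -2'. After: A=0 B=-2 C=0 D=1 ZF=1 PC=4
Step 5: PC=4 exec 'MOV D, 9'. After: A=0 B=-2 C=0 D=9 ZF=1 PC=5
Step 6: PC=5 exec 'ADD D, 5'. After: A=0 B=-2 C=0 D=14 ZF=0 PC=6
Step 7: PC=6 exec 'MUL A, 5'. After: A=0 B=-2 C=0 D=14 ZF=1 PC=7
Step 8: PC=7 exec 'ADD A, B'. After: A=-2 B=-2 C=0 D=14 ZF=0 PC=8
Step 9: PC=8 exec 'MOV B, 4'. After: A=-2 B=4 C=0 D=14 ZF=0 PC=9
Step 10: PC=9 exec 'ADD A, 2'. After: A=0 B=4 C=0 D=14 ZF=1 PC=10
Step 11: PC=10 exec 'ADD A, 1'. After: A=1 B=4 C=0 D=14 ZF=0 PC=11
Step 12: PC=11 exec 'MOV B, 5'. After: A=1 B=5 C=0 D=14 ZF=0 PC=12
Step 13: PC=12 exec 'HALT'. After: A=1 B=5 C=0 D=14 ZF=0 PC=12 HALTED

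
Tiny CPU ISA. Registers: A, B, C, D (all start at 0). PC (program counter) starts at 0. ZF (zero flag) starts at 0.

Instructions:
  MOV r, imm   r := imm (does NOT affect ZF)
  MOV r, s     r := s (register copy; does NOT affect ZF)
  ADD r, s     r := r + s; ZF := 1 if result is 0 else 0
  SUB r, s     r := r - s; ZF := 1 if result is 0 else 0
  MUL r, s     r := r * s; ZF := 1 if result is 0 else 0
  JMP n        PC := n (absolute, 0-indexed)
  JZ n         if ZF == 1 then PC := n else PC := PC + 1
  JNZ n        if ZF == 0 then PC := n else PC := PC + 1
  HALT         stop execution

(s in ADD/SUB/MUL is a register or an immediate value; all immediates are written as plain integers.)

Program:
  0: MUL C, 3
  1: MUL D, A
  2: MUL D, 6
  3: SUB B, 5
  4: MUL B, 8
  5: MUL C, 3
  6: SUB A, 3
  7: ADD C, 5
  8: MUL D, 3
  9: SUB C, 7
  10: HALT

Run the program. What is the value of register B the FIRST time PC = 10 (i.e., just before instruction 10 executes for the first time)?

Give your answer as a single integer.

Step 1: PC=0 exec 'MUL C, 3'. After: A=0 B=0 C=0 D=0 ZF=1 PC=1
Step 2: PC=1 exec 'MUL D, A'. After: A=0 B=0 C=0 D=0 ZF=1 PC=2
Step 3: PC=2 exec 'MUL D, 6'. After: A=0 B=0 C=0 D=0 ZF=1 PC=3
Step 4: PC=3 exec 'SUB B, 5'. After: A=0 B=-5 C=0 D=0 ZF=0 PC=4
Step 5: PC=4 exec 'MUL B, 8'. After: A=0 B=-40 C=0 D=0 ZF=0 PC=5
Step 6: PC=5 exec 'MUL C, 3'. After: A=0 B=-40 C=0 D=0 ZF=1 PC=6
Step 7: PC=6 exec 'SUB A, 3'. After: A=-3 B=-40 C=0 D=0 ZF=0 PC=7
Step 8: PC=7 exec 'ADD C, 5'. After: A=-3 B=-40 C=5 D=0 ZF=0 PC=8
Step 9: PC=8 exec 'MUL D, 3'. After: A=-3 B=-40 C=5 D=0 ZF=1 PC=9
Step 10: PC=9 exec 'SUB C, 7'. After: A=-3 B=-40 C=-2 D=0 ZF=0 PC=10
First time PC=10: B=-40

-40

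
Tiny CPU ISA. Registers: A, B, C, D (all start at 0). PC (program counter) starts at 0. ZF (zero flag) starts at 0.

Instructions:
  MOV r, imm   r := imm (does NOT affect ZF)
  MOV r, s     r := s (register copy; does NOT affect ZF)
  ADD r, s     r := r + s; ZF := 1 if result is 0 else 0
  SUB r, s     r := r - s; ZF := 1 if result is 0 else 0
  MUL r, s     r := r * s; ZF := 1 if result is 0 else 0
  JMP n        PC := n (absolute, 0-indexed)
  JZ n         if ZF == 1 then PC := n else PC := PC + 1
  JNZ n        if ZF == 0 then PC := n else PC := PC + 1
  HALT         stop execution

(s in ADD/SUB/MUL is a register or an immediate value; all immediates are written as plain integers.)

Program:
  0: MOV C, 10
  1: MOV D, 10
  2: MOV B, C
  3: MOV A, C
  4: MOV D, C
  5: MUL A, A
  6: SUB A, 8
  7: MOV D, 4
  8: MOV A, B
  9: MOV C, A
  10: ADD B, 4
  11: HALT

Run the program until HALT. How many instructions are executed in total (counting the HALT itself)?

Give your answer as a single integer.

Answer: 12

Derivation:
Step 1: PC=0 exec 'MOV C, 10'. After: A=0 B=0 C=10 D=0 ZF=0 PC=1
Step 2: PC=1 exec 'MOV D, 10'. After: A=0 B=0 C=10 D=10 ZF=0 PC=2
Step 3: PC=2 exec 'MOV B, C'. After: A=0 B=10 C=10 D=10 ZF=0 PC=3
Step 4: PC=3 exec 'MOV A, C'. After: A=10 B=10 C=10 D=10 ZF=0 PC=4
Step 5: PC=4 exec 'MOV D, C'. After: A=10 B=10 C=10 D=10 ZF=0 PC=5
Step 6: PC=5 exec 'MUL A, A'. After: A=100 B=10 C=10 D=10 ZF=0 PC=6
Step 7: PC=6 exec 'SUB A, 8'. After: A=92 B=10 C=10 D=10 ZF=0 PC=7
Step 8: PC=7 exec 'MOV D, 4'. After: A=92 B=10 C=10 D=4 ZF=0 PC=8
Step 9: PC=8 exec 'MOV A, B'. After: A=10 B=10 C=10 D=4 ZF=0 PC=9
Step 10: PC=9 exec 'MOV C, A'. After: A=10 B=10 C=10 D=4 ZF=0 PC=10
Step 11: PC=10 exec 'ADD B, 4'. After: A=10 B=14 C=10 D=4 ZF=0 PC=11
Step 12: PC=11 exec 'HALT'. After: A=10 B=14 C=10 D=4 ZF=0 PC=11 HALTED
Total instructions executed: 12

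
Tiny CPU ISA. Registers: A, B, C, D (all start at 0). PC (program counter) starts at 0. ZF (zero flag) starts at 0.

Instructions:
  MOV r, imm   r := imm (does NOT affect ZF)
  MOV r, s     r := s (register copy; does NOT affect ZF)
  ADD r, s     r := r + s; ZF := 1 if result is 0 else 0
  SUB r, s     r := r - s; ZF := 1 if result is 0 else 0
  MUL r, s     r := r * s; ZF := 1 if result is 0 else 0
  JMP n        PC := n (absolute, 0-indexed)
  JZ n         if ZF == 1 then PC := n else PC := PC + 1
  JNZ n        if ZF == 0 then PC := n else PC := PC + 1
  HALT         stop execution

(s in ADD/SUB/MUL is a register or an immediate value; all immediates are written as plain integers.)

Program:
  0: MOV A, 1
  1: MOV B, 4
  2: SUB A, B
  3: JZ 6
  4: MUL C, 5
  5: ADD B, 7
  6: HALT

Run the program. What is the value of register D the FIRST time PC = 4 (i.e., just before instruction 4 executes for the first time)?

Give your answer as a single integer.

Step 1: PC=0 exec 'MOV A, 1'. After: A=1 B=0 C=0 D=0 ZF=0 PC=1
Step 2: PC=1 exec 'MOV B, 4'. After: A=1 B=4 C=0 D=0 ZF=0 PC=2
Step 3: PC=2 exec 'SUB A, B'. After: A=-3 B=4 C=0 D=0 ZF=0 PC=3
Step 4: PC=3 exec 'JZ 6'. After: A=-3 B=4 C=0 D=0 ZF=0 PC=4
First time PC=4: D=0

0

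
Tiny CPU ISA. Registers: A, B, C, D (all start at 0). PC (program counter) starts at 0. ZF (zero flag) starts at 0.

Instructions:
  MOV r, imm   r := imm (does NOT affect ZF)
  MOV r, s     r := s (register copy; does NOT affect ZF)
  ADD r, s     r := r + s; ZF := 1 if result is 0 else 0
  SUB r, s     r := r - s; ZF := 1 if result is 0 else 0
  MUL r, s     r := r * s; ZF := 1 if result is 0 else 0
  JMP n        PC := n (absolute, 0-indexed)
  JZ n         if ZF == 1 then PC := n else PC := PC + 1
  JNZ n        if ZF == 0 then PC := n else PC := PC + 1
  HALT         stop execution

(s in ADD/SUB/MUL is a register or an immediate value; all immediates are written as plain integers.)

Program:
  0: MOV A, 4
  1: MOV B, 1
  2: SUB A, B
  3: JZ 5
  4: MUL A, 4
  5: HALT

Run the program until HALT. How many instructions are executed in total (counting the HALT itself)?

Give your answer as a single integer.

Step 1: PC=0 exec 'MOV A, 4'. After: A=4 B=0 C=0 D=0 ZF=0 PC=1
Step 2: PC=1 exec 'MOV B, 1'. After: A=4 B=1 C=0 D=0 ZF=0 PC=2
Step 3: PC=2 exec 'SUB A, B'. After: A=3 B=1 C=0 D=0 ZF=0 PC=3
Step 4: PC=3 exec 'JZ 5'. After: A=3 B=1 C=0 D=0 ZF=0 PC=4
Step 5: PC=4 exec 'MUL A, 4'. After: A=12 B=1 C=0 D=0 ZF=0 PC=5
Step 6: PC=5 exec 'HALT'. After: A=12 B=1 C=0 D=0 ZF=0 PC=5 HALTED
Total instructions executed: 6

Answer: 6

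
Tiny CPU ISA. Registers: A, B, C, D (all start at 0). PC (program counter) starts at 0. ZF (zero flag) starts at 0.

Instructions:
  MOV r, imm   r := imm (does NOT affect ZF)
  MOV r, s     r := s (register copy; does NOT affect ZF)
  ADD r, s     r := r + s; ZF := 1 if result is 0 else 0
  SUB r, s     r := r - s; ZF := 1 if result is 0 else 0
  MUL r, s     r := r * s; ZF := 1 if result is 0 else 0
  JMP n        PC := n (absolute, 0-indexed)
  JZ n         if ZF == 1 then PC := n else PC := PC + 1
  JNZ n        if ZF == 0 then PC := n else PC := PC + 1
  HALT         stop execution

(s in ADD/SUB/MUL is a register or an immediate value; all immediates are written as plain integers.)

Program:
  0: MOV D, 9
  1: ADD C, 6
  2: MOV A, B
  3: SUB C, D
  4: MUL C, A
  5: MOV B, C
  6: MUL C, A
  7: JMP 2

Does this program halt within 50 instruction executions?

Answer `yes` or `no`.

Answer: no

Derivation:
Step 1: PC=0 exec 'MOV D, 9'. After: A=0 B=0 C=0 D=9 ZF=0 PC=1
Step 2: PC=1 exec 'ADD C, 6'. After: A=0 B=0 C=6 D=9 ZF=0 PC=2
Step 3: PC=2 exec 'MOV A, B'. After: A=0 B=0 C=6 D=9 ZF=0 PC=3
Step 4: PC=3 exec 'SUB C, D'. After: A=0 B=0 C=-3 D=9 ZF=0 PC=4
Step 5: PC=4 exec 'MUL C, A'. After: A=0 B=0 C=0 D=9 ZF=1 PC=5
Step 6: PC=5 exec 'MOV B, C'. After: A=0 B=0 C=0 D=9 ZF=1 PC=6
Step 7: PC=6 exec 'MUL C, A'. After: A=0 B=0 C=0 D=9 ZF=1 PC=7
Step 8: PC=7 exec 'JMP 2'. After: A=0 B=0 C=0 D=9 ZF=1 PC=2
Step 9: PC=2 exec 'MOV A, B'. After: A=0 B=0 C=0 D=9 ZF=1 PC=3
Step 10: PC=3 exec 'SUB C, D'. After: A=0 B=0 C=-9 D=9 ZF=0 PC=4
Step 11: PC=4 exec 'MUL C, A'. After: A=0 B=0 C=0 D=9 ZF=1 PC=5
State after step 11 equals state after step 5: the program is in a cycle of length 6 and will never halt.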